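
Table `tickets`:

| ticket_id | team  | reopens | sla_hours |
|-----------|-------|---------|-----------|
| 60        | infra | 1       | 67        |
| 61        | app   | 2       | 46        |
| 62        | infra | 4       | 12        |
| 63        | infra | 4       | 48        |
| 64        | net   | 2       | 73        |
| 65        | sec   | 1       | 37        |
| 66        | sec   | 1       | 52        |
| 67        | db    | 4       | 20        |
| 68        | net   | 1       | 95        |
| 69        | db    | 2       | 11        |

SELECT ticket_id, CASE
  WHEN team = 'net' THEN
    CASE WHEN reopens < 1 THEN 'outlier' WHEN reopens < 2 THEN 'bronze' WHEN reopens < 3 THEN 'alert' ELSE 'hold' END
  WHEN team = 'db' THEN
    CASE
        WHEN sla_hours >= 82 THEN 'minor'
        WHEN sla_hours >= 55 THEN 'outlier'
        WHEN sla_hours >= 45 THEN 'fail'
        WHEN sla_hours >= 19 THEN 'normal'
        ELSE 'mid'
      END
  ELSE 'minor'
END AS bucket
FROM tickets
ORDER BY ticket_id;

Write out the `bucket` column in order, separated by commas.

ticket_id=60: team='infra' → outer ELSE → minor
ticket_id=61: team='app' → outer ELSE → minor
ticket_id=62: team='infra' → outer ELSE → minor
ticket_id=63: team='infra' → outer ELSE → minor
ticket_id=64: team='net' → inner[reopens < 3] → alert
ticket_id=65: team='sec' → outer ELSE → minor
ticket_id=66: team='sec' → outer ELSE → minor
ticket_id=67: team='db' → inner[sla_hours >= 19] → normal
ticket_id=68: team='net' → inner[reopens < 2] → bronze
ticket_id=69: team='db' → inner[ELSE] → mid

minor, minor, minor, minor, alert, minor, minor, normal, bronze, mid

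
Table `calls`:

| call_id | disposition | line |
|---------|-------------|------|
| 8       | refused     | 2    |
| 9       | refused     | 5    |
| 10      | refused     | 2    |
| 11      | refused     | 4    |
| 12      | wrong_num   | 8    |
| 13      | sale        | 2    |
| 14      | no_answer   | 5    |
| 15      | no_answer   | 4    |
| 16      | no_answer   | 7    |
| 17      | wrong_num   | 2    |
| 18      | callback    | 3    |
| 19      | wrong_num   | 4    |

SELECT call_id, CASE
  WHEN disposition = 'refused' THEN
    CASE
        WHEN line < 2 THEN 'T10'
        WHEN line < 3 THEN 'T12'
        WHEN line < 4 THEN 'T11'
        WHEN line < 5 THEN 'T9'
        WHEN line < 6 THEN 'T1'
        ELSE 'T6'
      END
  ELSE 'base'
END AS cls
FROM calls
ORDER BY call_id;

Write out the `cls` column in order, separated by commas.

T12, T1, T12, T9, base, base, base, base, base, base, base, base

call_id=8: disposition='refused' → inner[line < 3] → T12
call_id=9: disposition='refused' → inner[line < 6] → T1
call_id=10: disposition='refused' → inner[line < 3] → T12
call_id=11: disposition='refused' → inner[line < 5] → T9
call_id=12: disposition='wrong_num' → outer ELSE → base
call_id=13: disposition='sale' → outer ELSE → base
call_id=14: disposition='no_answer' → outer ELSE → base
call_id=15: disposition='no_answer' → outer ELSE → base
call_id=16: disposition='no_answer' → outer ELSE → base
call_id=17: disposition='wrong_num' → outer ELSE → base
call_id=18: disposition='callback' → outer ELSE → base
call_id=19: disposition='wrong_num' → outer ELSE → base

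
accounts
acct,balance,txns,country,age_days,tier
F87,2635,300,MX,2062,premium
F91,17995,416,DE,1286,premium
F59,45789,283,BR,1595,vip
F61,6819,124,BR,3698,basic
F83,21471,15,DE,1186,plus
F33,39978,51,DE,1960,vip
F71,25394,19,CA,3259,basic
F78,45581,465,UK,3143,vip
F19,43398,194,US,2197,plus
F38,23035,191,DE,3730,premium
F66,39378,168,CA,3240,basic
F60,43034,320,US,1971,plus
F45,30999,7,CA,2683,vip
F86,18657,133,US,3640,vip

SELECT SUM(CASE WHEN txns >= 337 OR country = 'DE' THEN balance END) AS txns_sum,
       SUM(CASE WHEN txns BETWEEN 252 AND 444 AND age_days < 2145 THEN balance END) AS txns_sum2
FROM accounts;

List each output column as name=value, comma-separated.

[txns_sum: txns >= 337 OR country = 'DE']
acct=F87: ✗
acct=F91: ✓ → 17995
acct=F59: ✗
acct=F61: ✗
acct=F83: ✓ → 21471
acct=F33: ✓ → 39978
acct=F71: ✗
acct=F78: ✓ → 45581
acct=F19: ✗
acct=F38: ✓ → 23035
acct=F66: ✗
acct=F60: ✗
acct=F45: ✗
acct=F86: ✗
txns_sum = 17995 + 21471 + 39978 + 45581 + 23035 = 148060
—
[txns_sum2: txns BETWEEN 252 AND 444 AND age_days < 2145]
acct=F87: ✓ → 2635
acct=F91: ✓ → 17995
acct=F59: ✓ → 45789
acct=F61: ✗
acct=F83: ✗
acct=F33: ✗
acct=F71: ✗
acct=F78: ✗
acct=F19: ✗
acct=F38: ✗
acct=F66: ✗
acct=F60: ✓ → 43034
acct=F45: ✗
acct=F86: ✗
txns_sum2 = 2635 + 17995 + 45789 + 43034 = 109453

txns_sum=148060, txns_sum2=109453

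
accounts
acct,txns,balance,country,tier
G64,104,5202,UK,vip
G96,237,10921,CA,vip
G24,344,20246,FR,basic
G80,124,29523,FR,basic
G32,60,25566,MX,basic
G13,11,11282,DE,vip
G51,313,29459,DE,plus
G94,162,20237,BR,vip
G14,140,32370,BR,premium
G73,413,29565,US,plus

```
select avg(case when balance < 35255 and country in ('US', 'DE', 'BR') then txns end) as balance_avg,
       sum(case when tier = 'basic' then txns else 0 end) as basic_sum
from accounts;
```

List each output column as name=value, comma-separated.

[balance_avg: balance < 35255 and country in ('US', 'DE', 'BR')]
acct=G64: ✗
acct=G96: ✗
acct=G24: ✗
acct=G80: ✗
acct=G32: ✗
acct=G13: ✓ → 11
acct=G51: ✓ → 313
acct=G94: ✓ → 162
acct=G14: ✓ → 140
acct=G73: ✓ → 413
balance_avg = (11 + 313 + 162 + 140 + 413) / 5 = 207.8
—
[basic_sum: tier = 'basic']
acct=G64: ✗
acct=G96: ✗
acct=G24: ✓ → 344
acct=G80: ✓ → 124
acct=G32: ✓ → 60
acct=G13: ✗
acct=G51: ✗
acct=G94: ✗
acct=G14: ✗
acct=G73: ✗
basic_sum = 344 + 124 + 60 = 528

balance_avg=207.8, basic_sum=528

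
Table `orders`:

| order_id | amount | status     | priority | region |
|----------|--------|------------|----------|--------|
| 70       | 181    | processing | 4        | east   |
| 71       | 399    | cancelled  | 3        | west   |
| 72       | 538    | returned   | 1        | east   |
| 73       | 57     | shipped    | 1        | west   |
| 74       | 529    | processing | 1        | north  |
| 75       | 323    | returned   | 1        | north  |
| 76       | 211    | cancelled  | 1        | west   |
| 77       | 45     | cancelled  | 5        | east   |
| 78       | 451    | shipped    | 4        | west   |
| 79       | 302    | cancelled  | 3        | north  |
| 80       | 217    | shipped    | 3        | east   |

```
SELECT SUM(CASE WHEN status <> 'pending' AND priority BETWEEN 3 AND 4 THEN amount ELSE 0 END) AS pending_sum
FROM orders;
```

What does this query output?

1550

order_id=70: ✓ → 181
order_id=71: ✓ → 399
order_id=72: ✗
order_id=73: ✗
order_id=74: ✗
order_id=75: ✗
order_id=76: ✗
order_id=77: ✗
order_id=78: ✓ → 451
order_id=79: ✓ → 302
order_id=80: ✓ → 217
pending_sum = 181 + 399 + 451 + 302 + 217 = 1550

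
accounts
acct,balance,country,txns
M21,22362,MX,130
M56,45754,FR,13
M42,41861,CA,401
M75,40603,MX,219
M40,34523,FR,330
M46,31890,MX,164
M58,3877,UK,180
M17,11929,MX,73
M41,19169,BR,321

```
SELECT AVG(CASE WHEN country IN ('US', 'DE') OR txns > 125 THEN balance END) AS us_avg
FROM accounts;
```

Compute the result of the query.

acct=M21: ✓ → 22362
acct=M56: ✗
acct=M42: ✓ → 41861
acct=M75: ✓ → 40603
acct=M40: ✓ → 34523
acct=M46: ✓ → 31890
acct=M58: ✓ → 3877
acct=M17: ✗
acct=M41: ✓ → 19169
us_avg = (22362 + 41861 + 40603 + 34523 + 31890 + 3877 + 19169) / 7 = 27755

27755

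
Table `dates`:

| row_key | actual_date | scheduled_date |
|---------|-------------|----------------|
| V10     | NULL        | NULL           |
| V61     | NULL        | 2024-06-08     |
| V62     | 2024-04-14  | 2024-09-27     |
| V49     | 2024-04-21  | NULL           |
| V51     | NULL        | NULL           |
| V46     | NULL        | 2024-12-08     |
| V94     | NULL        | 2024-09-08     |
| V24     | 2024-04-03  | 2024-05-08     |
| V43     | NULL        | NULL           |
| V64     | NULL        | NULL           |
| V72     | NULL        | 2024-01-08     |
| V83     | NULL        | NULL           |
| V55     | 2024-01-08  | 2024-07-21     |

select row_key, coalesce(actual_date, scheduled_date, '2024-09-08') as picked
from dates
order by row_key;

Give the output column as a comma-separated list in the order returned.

row_key=V10: actual_date=NULL, scheduled_date=NULL, → literal 2024-09-08 → 2024-09-08
row_key=V24: actual_date=2024-04-03 → 2024-04-03
row_key=V43: actual_date=NULL, scheduled_date=NULL, → literal 2024-09-08 → 2024-09-08
row_key=V46: actual_date=NULL, scheduled_date=2024-12-08 → 2024-12-08
row_key=V49: actual_date=2024-04-21 → 2024-04-21
row_key=V51: actual_date=NULL, scheduled_date=NULL, → literal 2024-09-08 → 2024-09-08
row_key=V55: actual_date=2024-01-08 → 2024-01-08
row_key=V61: actual_date=NULL, scheduled_date=2024-06-08 → 2024-06-08
row_key=V62: actual_date=2024-04-14 → 2024-04-14
row_key=V64: actual_date=NULL, scheduled_date=NULL, → literal 2024-09-08 → 2024-09-08
row_key=V72: actual_date=NULL, scheduled_date=2024-01-08 → 2024-01-08
row_key=V83: actual_date=NULL, scheduled_date=NULL, → literal 2024-09-08 → 2024-09-08
row_key=V94: actual_date=NULL, scheduled_date=2024-09-08 → 2024-09-08

2024-09-08, 2024-04-03, 2024-09-08, 2024-12-08, 2024-04-21, 2024-09-08, 2024-01-08, 2024-06-08, 2024-04-14, 2024-09-08, 2024-01-08, 2024-09-08, 2024-09-08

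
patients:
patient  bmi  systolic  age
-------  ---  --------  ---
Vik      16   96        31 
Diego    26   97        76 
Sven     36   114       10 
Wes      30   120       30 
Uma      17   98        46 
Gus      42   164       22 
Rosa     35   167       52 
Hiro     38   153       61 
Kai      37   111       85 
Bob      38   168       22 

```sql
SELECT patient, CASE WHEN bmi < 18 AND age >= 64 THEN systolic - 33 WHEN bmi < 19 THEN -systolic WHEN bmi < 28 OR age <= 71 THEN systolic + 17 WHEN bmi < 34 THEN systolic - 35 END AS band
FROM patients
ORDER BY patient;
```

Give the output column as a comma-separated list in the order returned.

patient=Bob: bmi < 28 OR age <= 71 → 185
patient=Diego: bmi < 28 OR age <= 71 → 114
patient=Gus: bmi < 28 OR age <= 71 → 181
patient=Hiro: bmi < 28 OR age <= 71 → 170
patient=Kai: (no match → NULL) → NULL
patient=Rosa: bmi < 28 OR age <= 71 → 184
patient=Sven: bmi < 28 OR age <= 71 → 131
patient=Uma: bmi < 19 → -98
patient=Vik: bmi < 19 → -96
patient=Wes: bmi < 28 OR age <= 71 → 137

185, 114, 181, 170, NULL, 184, 131, -98, -96, 137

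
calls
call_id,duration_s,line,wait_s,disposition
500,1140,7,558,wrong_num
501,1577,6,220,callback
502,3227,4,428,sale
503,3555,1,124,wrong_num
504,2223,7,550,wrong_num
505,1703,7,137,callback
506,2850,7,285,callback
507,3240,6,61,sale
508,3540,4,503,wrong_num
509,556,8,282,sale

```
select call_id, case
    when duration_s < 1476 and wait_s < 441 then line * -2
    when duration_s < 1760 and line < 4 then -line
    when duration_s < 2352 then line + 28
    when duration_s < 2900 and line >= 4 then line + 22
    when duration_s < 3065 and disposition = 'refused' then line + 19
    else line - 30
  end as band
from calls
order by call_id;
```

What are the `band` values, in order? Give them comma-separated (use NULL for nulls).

call_id=500: duration_s < 2352 → 35
call_id=501: duration_s < 2352 → 34
call_id=502: ELSE → -26
call_id=503: ELSE → -29
call_id=504: duration_s < 2352 → 35
call_id=505: duration_s < 2352 → 35
call_id=506: duration_s < 2900 and line >= 4 → 29
call_id=507: ELSE → -24
call_id=508: ELSE → -26
call_id=509: duration_s < 1476 and wait_s < 441 → -16

35, 34, -26, -29, 35, 35, 29, -24, -26, -16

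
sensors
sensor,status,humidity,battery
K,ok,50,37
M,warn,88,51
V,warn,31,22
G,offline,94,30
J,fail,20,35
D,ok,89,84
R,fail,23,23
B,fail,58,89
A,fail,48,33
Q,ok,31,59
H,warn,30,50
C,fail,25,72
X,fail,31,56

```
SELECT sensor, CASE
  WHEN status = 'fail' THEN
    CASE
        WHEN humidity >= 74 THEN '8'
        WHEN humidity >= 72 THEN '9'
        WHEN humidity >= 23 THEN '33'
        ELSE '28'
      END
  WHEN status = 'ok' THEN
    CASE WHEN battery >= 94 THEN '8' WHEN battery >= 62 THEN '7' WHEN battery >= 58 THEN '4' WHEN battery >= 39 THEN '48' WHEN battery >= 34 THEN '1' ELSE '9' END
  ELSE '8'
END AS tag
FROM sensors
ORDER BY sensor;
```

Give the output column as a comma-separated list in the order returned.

sensor=A: status='fail' → inner[humidity >= 23] → 33
sensor=B: status='fail' → inner[humidity >= 23] → 33
sensor=C: status='fail' → inner[humidity >= 23] → 33
sensor=D: status='ok' → inner[battery >= 62] → 7
sensor=G: status='offline' → outer ELSE → 8
sensor=H: status='warn' → outer ELSE → 8
sensor=J: status='fail' → inner[ELSE] → 28
sensor=K: status='ok' → inner[battery >= 34] → 1
sensor=M: status='warn' → outer ELSE → 8
sensor=Q: status='ok' → inner[battery >= 58] → 4
sensor=R: status='fail' → inner[humidity >= 23] → 33
sensor=V: status='warn' → outer ELSE → 8
sensor=X: status='fail' → inner[humidity >= 23] → 33

33, 33, 33, 7, 8, 8, 28, 1, 8, 4, 33, 8, 33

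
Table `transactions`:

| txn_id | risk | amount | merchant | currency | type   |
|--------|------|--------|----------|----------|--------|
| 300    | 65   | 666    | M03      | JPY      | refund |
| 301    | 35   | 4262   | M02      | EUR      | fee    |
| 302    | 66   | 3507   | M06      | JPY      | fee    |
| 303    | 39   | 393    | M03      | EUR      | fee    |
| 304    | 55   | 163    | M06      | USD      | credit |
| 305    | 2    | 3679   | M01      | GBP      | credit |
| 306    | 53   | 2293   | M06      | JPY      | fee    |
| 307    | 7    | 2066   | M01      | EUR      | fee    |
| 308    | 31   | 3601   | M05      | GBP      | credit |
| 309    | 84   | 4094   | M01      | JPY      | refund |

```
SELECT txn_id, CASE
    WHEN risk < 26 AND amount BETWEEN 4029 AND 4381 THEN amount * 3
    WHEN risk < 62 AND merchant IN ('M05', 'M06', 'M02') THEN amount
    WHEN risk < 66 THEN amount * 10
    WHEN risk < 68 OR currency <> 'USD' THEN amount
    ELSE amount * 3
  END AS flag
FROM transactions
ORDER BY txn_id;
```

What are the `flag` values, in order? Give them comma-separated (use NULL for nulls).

txn_id=300: risk < 66 → 6660
txn_id=301: risk < 62 AND merchant IN ('M05', 'M06', 'M02') → 4262
txn_id=302: risk < 68 OR currency <> 'USD' → 3507
txn_id=303: risk < 66 → 3930
txn_id=304: risk < 62 AND merchant IN ('M05', 'M06', 'M02') → 163
txn_id=305: risk < 66 → 36790
txn_id=306: risk < 62 AND merchant IN ('M05', 'M06', 'M02') → 2293
txn_id=307: risk < 66 → 20660
txn_id=308: risk < 62 AND merchant IN ('M05', 'M06', 'M02') → 3601
txn_id=309: risk < 68 OR currency <> 'USD' → 4094

6660, 4262, 3507, 3930, 163, 36790, 2293, 20660, 3601, 4094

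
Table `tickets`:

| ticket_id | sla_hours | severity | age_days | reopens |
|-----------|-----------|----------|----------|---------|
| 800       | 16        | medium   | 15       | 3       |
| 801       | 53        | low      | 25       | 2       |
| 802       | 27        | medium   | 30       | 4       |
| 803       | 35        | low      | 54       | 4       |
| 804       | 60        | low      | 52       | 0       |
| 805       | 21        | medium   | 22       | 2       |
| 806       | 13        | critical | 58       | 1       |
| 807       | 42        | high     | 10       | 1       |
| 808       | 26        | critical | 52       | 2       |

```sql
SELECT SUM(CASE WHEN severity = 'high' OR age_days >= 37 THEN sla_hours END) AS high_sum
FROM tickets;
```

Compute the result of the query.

ticket_id=800: ✗
ticket_id=801: ✗
ticket_id=802: ✗
ticket_id=803: ✓ → 35
ticket_id=804: ✓ → 60
ticket_id=805: ✗
ticket_id=806: ✓ → 13
ticket_id=807: ✓ → 42
ticket_id=808: ✓ → 26
high_sum = 35 + 60 + 13 + 42 + 26 = 176

176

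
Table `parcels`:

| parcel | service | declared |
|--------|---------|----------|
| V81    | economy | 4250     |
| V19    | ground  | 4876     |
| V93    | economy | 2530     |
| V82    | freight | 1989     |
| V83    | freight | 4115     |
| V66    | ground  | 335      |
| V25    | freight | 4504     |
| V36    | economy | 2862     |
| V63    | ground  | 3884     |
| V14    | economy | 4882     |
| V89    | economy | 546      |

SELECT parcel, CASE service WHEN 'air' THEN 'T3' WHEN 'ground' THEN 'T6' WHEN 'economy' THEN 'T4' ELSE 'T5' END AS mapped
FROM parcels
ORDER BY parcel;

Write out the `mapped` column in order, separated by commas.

T4, T6, T5, T4, T6, T6, T4, T5, T5, T4, T4

parcel=V14: service='economy' → T4
parcel=V19: service='ground' → T6
parcel=V25: ELSE → T5
parcel=V36: service='economy' → T4
parcel=V63: service='ground' → T6
parcel=V66: service='ground' → T6
parcel=V81: service='economy' → T4
parcel=V82: ELSE → T5
parcel=V83: ELSE → T5
parcel=V89: service='economy' → T4
parcel=V93: service='economy' → T4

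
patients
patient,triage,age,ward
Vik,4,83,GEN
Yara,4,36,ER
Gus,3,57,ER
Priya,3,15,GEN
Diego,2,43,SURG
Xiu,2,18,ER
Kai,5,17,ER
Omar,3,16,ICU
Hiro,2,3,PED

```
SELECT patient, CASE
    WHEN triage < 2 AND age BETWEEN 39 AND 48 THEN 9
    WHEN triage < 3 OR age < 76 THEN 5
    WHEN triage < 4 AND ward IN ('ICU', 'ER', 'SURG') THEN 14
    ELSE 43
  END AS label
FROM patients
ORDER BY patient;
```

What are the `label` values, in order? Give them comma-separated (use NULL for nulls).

patient=Diego: triage < 3 OR age < 76 → 5
patient=Gus: triage < 3 OR age < 76 → 5
patient=Hiro: triage < 3 OR age < 76 → 5
patient=Kai: triage < 3 OR age < 76 → 5
patient=Omar: triage < 3 OR age < 76 → 5
patient=Priya: triage < 3 OR age < 76 → 5
patient=Vik: ELSE → 43
patient=Xiu: triage < 3 OR age < 76 → 5
patient=Yara: triage < 3 OR age < 76 → 5

5, 5, 5, 5, 5, 5, 43, 5, 5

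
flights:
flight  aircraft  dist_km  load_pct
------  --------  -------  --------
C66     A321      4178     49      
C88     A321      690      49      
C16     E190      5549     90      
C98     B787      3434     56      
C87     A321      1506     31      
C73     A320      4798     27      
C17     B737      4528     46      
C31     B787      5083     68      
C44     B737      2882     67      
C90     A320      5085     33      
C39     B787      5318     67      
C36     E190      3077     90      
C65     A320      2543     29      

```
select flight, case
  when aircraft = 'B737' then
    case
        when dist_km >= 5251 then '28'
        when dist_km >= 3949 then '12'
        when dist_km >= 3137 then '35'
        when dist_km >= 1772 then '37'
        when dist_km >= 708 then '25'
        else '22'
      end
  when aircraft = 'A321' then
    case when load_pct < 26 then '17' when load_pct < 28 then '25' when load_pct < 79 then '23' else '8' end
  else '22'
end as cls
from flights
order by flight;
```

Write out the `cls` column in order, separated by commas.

flight=C16: aircraft='E190' → outer ELSE → 22
flight=C17: aircraft='B737' → inner[dist_km >= 3949] → 12
flight=C31: aircraft='B787' → outer ELSE → 22
flight=C36: aircraft='E190' → outer ELSE → 22
flight=C39: aircraft='B787' → outer ELSE → 22
flight=C44: aircraft='B737' → inner[dist_km >= 1772] → 37
flight=C65: aircraft='A320' → outer ELSE → 22
flight=C66: aircraft='A321' → inner[load_pct < 79] → 23
flight=C73: aircraft='A320' → outer ELSE → 22
flight=C87: aircraft='A321' → inner[load_pct < 79] → 23
flight=C88: aircraft='A321' → inner[load_pct < 79] → 23
flight=C90: aircraft='A320' → outer ELSE → 22
flight=C98: aircraft='B787' → outer ELSE → 22

22, 12, 22, 22, 22, 37, 22, 23, 22, 23, 23, 22, 22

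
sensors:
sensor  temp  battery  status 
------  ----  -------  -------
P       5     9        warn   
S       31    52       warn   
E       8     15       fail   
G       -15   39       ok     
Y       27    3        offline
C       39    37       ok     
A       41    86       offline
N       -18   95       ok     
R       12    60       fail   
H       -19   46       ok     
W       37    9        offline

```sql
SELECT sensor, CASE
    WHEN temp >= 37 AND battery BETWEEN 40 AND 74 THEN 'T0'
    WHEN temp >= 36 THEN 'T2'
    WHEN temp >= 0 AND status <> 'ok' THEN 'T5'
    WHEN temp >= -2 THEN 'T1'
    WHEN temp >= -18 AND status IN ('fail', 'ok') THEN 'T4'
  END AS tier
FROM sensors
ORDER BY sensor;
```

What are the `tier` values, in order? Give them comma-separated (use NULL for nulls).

sensor=A: temp >= 36 → T2
sensor=C: temp >= 36 → T2
sensor=E: temp >= 0 AND status <> 'ok' → T5
sensor=G: temp >= -18 AND status IN ('fail', 'ok') → T4
sensor=H: (no match → NULL) → NULL
sensor=N: temp >= -18 AND status IN ('fail', 'ok') → T4
sensor=P: temp >= 0 AND status <> 'ok' → T5
sensor=R: temp >= 0 AND status <> 'ok' → T5
sensor=S: temp >= 0 AND status <> 'ok' → T5
sensor=W: temp >= 36 → T2
sensor=Y: temp >= 0 AND status <> 'ok' → T5

T2, T2, T5, T4, NULL, T4, T5, T5, T5, T2, T5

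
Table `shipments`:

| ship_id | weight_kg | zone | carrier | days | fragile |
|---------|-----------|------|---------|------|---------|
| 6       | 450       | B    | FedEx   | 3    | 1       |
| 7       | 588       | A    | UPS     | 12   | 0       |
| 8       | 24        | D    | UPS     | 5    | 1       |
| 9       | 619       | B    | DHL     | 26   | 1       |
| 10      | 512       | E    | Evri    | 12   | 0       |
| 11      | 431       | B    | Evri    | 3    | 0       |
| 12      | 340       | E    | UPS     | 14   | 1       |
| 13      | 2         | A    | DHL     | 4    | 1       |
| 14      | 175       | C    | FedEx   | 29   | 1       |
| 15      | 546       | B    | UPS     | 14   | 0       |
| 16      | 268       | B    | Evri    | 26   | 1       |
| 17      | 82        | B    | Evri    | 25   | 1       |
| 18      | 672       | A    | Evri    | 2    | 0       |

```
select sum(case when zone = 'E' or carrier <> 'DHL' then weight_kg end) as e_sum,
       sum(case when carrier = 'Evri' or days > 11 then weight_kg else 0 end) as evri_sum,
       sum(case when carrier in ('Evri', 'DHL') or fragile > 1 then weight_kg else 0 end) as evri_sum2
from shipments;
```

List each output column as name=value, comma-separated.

[e_sum: zone = 'E' or carrier <> 'DHL']
ship_id=6: ✓ → 450
ship_id=7: ✓ → 588
ship_id=8: ✓ → 24
ship_id=9: ✗
ship_id=10: ✓ → 512
ship_id=11: ✓ → 431
ship_id=12: ✓ → 340
ship_id=13: ✗
ship_id=14: ✓ → 175
ship_id=15: ✓ → 546
ship_id=16: ✓ → 268
ship_id=17: ✓ → 82
ship_id=18: ✓ → 672
e_sum = 450 + 588 + 24 + 512 + 431 + 340 + 175 + 546 + 268 + 82 + 672 = 4088
—
[evri_sum: carrier = 'Evri' or days > 11]
ship_id=6: ✗
ship_id=7: ✓ → 588
ship_id=8: ✗
ship_id=9: ✓ → 619
ship_id=10: ✓ → 512
ship_id=11: ✓ → 431
ship_id=12: ✓ → 340
ship_id=13: ✗
ship_id=14: ✓ → 175
ship_id=15: ✓ → 546
ship_id=16: ✓ → 268
ship_id=17: ✓ → 82
ship_id=18: ✓ → 672
evri_sum = 588 + 619 + 512 + 431 + 340 + 175 + 546 + 268 + 82 + 672 = 4233
—
[evri_sum2: carrier in ('Evri', 'DHL') or fragile > 1]
ship_id=6: ✗
ship_id=7: ✗
ship_id=8: ✗
ship_id=9: ✓ → 619
ship_id=10: ✓ → 512
ship_id=11: ✓ → 431
ship_id=12: ✗
ship_id=13: ✓ → 2
ship_id=14: ✗
ship_id=15: ✗
ship_id=16: ✓ → 268
ship_id=17: ✓ → 82
ship_id=18: ✓ → 672
evri_sum2 = 619 + 512 + 431 + 2 + 268 + 82 + 672 = 2586

e_sum=4088, evri_sum=4233, evri_sum2=2586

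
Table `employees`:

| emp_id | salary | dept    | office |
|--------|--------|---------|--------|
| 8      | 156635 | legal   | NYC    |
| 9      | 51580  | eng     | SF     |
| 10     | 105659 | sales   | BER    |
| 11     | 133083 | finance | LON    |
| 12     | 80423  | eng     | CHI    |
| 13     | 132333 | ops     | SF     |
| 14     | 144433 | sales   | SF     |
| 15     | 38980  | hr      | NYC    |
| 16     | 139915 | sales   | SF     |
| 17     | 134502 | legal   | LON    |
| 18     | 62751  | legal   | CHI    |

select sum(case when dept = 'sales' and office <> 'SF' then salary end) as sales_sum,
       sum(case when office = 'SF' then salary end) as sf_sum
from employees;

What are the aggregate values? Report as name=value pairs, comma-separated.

[sales_sum: dept = 'sales' and office <> 'SF']
emp_id=8: ✗
emp_id=9: ✗
emp_id=10: ✓ → 105659
emp_id=11: ✗
emp_id=12: ✗
emp_id=13: ✗
emp_id=14: ✗
emp_id=15: ✗
emp_id=16: ✗
emp_id=17: ✗
emp_id=18: ✗
sales_sum = 105659
—
[sf_sum: office = 'SF']
emp_id=8: ✗
emp_id=9: ✓ → 51580
emp_id=10: ✗
emp_id=11: ✗
emp_id=12: ✗
emp_id=13: ✓ → 132333
emp_id=14: ✓ → 144433
emp_id=15: ✗
emp_id=16: ✓ → 139915
emp_id=17: ✗
emp_id=18: ✗
sf_sum = 51580 + 132333 + 144433 + 139915 = 468261

sales_sum=105659, sf_sum=468261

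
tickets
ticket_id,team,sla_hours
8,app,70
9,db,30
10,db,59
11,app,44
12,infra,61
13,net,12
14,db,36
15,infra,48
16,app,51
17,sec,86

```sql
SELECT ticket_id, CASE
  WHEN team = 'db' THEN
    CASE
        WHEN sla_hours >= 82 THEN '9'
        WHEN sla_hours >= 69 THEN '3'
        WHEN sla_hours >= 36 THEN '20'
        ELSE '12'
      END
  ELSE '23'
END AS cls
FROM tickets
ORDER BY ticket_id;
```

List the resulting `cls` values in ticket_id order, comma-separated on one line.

ticket_id=8: team='app' → outer ELSE → 23
ticket_id=9: team='db' → inner[ELSE] → 12
ticket_id=10: team='db' → inner[sla_hours >= 36] → 20
ticket_id=11: team='app' → outer ELSE → 23
ticket_id=12: team='infra' → outer ELSE → 23
ticket_id=13: team='net' → outer ELSE → 23
ticket_id=14: team='db' → inner[sla_hours >= 36] → 20
ticket_id=15: team='infra' → outer ELSE → 23
ticket_id=16: team='app' → outer ELSE → 23
ticket_id=17: team='sec' → outer ELSE → 23

23, 12, 20, 23, 23, 23, 20, 23, 23, 23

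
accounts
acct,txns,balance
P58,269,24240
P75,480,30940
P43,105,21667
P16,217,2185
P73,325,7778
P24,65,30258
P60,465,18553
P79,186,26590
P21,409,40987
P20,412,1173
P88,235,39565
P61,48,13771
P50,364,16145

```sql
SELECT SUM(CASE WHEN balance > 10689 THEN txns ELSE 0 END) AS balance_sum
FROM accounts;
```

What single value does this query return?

2626

acct=P58: ✓ → 269
acct=P75: ✓ → 480
acct=P43: ✓ → 105
acct=P16: ✗
acct=P73: ✗
acct=P24: ✓ → 65
acct=P60: ✓ → 465
acct=P79: ✓ → 186
acct=P21: ✓ → 409
acct=P20: ✗
acct=P88: ✓ → 235
acct=P61: ✓ → 48
acct=P50: ✓ → 364
balance_sum = 269 + 480 + 105 + 65 + 465 + 186 + 409 + 235 + 48 + 364 = 2626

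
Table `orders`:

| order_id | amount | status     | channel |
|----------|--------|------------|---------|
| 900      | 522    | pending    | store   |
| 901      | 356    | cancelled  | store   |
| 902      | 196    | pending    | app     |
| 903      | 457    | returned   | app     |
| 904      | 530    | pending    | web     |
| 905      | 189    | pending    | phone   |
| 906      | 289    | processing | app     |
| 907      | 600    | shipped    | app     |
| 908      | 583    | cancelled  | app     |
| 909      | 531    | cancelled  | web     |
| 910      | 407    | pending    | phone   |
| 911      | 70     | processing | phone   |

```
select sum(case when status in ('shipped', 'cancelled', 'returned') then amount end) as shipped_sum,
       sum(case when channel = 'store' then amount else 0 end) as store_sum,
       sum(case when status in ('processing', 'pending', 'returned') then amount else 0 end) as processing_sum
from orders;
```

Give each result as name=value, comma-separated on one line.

shipped_sum=2527, store_sum=878, processing_sum=2660

[shipped_sum: status in ('shipped', 'cancelled', 'returned')]
order_id=900: ✗
order_id=901: ✓ → 356
order_id=902: ✗
order_id=903: ✓ → 457
order_id=904: ✗
order_id=905: ✗
order_id=906: ✗
order_id=907: ✓ → 600
order_id=908: ✓ → 583
order_id=909: ✓ → 531
order_id=910: ✗
order_id=911: ✗
shipped_sum = 356 + 457 + 600 + 583 + 531 = 2527
—
[store_sum: channel = 'store']
order_id=900: ✓ → 522
order_id=901: ✓ → 356
order_id=902: ✗
order_id=903: ✗
order_id=904: ✗
order_id=905: ✗
order_id=906: ✗
order_id=907: ✗
order_id=908: ✗
order_id=909: ✗
order_id=910: ✗
order_id=911: ✗
store_sum = 522 + 356 = 878
—
[processing_sum: status in ('processing', 'pending', 'returned')]
order_id=900: ✓ → 522
order_id=901: ✗
order_id=902: ✓ → 196
order_id=903: ✓ → 457
order_id=904: ✓ → 530
order_id=905: ✓ → 189
order_id=906: ✓ → 289
order_id=907: ✗
order_id=908: ✗
order_id=909: ✗
order_id=910: ✓ → 407
order_id=911: ✓ → 70
processing_sum = 522 + 196 + 457 + 530 + 189 + 289 + 407 + 70 = 2660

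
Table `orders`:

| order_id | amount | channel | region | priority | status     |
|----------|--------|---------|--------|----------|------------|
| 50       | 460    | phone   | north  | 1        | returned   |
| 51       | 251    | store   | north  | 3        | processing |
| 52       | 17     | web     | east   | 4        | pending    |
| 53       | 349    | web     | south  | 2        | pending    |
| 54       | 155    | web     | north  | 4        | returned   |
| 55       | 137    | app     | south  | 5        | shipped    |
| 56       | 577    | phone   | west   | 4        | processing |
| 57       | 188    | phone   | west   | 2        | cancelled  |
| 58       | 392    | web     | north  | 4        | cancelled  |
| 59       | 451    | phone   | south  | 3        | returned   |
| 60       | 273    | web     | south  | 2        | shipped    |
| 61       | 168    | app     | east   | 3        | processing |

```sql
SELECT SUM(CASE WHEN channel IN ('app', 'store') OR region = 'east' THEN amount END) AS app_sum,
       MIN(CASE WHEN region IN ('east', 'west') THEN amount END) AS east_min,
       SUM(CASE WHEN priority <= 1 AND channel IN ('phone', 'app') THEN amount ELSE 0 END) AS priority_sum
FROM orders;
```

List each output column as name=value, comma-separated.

app_sum=573, east_min=17, priority_sum=460

[app_sum: channel IN ('app', 'store') OR region = 'east']
order_id=50: ✗
order_id=51: ✓ → 251
order_id=52: ✓ → 17
order_id=53: ✗
order_id=54: ✗
order_id=55: ✓ → 137
order_id=56: ✗
order_id=57: ✗
order_id=58: ✗
order_id=59: ✗
order_id=60: ✗
order_id=61: ✓ → 168
app_sum = 251 + 17 + 137 + 168 = 573
—
[east_min: region IN ('east', 'west')]
order_id=50: ✗
order_id=51: ✗
order_id=52: ✓ → 17
order_id=53: ✗
order_id=54: ✗
order_id=55: ✗
order_id=56: ✓ → 577
order_id=57: ✓ → 188
order_id=58: ✗
order_id=59: ✗
order_id=60: ✗
order_id=61: ✓ → 168
east_min = MIN(17, 577, 188, 168) = 17
—
[priority_sum: priority <= 1 AND channel IN ('phone', 'app')]
order_id=50: ✓ → 460
order_id=51: ✗
order_id=52: ✗
order_id=53: ✗
order_id=54: ✗
order_id=55: ✗
order_id=56: ✗
order_id=57: ✗
order_id=58: ✗
order_id=59: ✗
order_id=60: ✗
order_id=61: ✗
priority_sum = 460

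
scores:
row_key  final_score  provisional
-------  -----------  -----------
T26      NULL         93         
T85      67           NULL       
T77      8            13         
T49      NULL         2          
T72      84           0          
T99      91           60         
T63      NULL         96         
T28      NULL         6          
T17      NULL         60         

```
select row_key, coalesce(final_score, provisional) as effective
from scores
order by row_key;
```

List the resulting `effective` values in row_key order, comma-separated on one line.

row_key=T17: final_score=NULL, provisional=60 → 60
row_key=T26: final_score=NULL, provisional=93 → 93
row_key=T28: final_score=NULL, provisional=6 → 6
row_key=T49: final_score=NULL, provisional=2 → 2
row_key=T63: final_score=NULL, provisional=96 → 96
row_key=T72: final_score=84 → 84
row_key=T77: final_score=8 → 8
row_key=T85: final_score=67 → 67
row_key=T99: final_score=91 → 91

60, 93, 6, 2, 96, 84, 8, 67, 91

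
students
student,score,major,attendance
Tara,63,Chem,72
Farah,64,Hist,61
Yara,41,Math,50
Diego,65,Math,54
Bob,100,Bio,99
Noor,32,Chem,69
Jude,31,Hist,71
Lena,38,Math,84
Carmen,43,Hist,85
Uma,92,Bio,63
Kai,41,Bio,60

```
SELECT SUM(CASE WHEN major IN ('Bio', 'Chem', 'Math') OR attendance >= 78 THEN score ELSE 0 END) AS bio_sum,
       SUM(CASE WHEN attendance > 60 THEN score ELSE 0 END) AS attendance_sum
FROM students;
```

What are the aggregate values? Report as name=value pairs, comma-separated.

bio_sum=515, attendance_sum=463

[bio_sum: major IN ('Bio', 'Chem', 'Math') OR attendance >= 78]
student=Tara: ✓ → 63
student=Farah: ✗
student=Yara: ✓ → 41
student=Diego: ✓ → 65
student=Bob: ✓ → 100
student=Noor: ✓ → 32
student=Jude: ✗
student=Lena: ✓ → 38
student=Carmen: ✓ → 43
student=Uma: ✓ → 92
student=Kai: ✓ → 41
bio_sum = 63 + 41 + 65 + 100 + 32 + 38 + 43 + 92 + 41 = 515
—
[attendance_sum: attendance > 60]
student=Tara: ✓ → 63
student=Farah: ✓ → 64
student=Yara: ✗
student=Diego: ✗
student=Bob: ✓ → 100
student=Noor: ✓ → 32
student=Jude: ✓ → 31
student=Lena: ✓ → 38
student=Carmen: ✓ → 43
student=Uma: ✓ → 92
student=Kai: ✗
attendance_sum = 63 + 64 + 100 + 32 + 31 + 38 + 43 + 92 = 463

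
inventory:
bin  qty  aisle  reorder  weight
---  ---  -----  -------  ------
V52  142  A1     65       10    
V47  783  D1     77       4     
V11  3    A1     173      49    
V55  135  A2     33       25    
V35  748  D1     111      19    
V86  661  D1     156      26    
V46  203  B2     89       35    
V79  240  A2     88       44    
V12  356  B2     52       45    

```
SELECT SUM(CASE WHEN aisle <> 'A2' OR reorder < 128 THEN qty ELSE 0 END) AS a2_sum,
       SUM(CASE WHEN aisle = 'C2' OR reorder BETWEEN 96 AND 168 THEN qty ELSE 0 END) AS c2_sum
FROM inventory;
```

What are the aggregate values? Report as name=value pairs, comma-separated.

a2_sum=3271, c2_sum=1409

[a2_sum: aisle <> 'A2' OR reorder < 128]
bin=V52: ✓ → 142
bin=V47: ✓ → 783
bin=V11: ✓ → 3
bin=V55: ✓ → 135
bin=V35: ✓ → 748
bin=V86: ✓ → 661
bin=V46: ✓ → 203
bin=V79: ✓ → 240
bin=V12: ✓ → 356
a2_sum = 142 + 783 + 3 + 135 + 748 + 661 + 203 + 240 + 356 = 3271
—
[c2_sum: aisle = 'C2' OR reorder BETWEEN 96 AND 168]
bin=V52: ✗
bin=V47: ✗
bin=V11: ✗
bin=V55: ✗
bin=V35: ✓ → 748
bin=V86: ✓ → 661
bin=V46: ✗
bin=V79: ✗
bin=V12: ✗
c2_sum = 748 + 661 = 1409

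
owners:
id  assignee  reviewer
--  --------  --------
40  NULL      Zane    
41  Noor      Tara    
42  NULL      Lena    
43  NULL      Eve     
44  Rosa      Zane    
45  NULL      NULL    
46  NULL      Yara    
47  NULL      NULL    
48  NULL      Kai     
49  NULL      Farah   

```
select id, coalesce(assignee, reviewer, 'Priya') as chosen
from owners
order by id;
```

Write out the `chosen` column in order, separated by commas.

Zane, Noor, Lena, Eve, Rosa, Priya, Yara, Priya, Kai, Farah

id=40: assignee=NULL, reviewer=Zane → Zane
id=41: assignee=Noor → Noor
id=42: assignee=NULL, reviewer=Lena → Lena
id=43: assignee=NULL, reviewer=Eve → Eve
id=44: assignee=Rosa → Rosa
id=45: assignee=NULL, reviewer=NULL, → literal Priya → Priya
id=46: assignee=NULL, reviewer=Yara → Yara
id=47: assignee=NULL, reviewer=NULL, → literal Priya → Priya
id=48: assignee=NULL, reviewer=Kai → Kai
id=49: assignee=NULL, reviewer=Farah → Farah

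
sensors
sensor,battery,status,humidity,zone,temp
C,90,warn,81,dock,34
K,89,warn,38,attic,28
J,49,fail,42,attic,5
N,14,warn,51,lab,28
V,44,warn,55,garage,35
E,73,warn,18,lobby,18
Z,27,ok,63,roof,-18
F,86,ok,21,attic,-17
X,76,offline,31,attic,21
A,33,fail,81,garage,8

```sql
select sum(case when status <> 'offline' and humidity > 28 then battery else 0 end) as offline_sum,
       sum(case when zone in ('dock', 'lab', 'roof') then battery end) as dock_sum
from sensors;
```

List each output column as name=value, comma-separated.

[offline_sum: status <> 'offline' and humidity > 28]
sensor=C: ✓ → 90
sensor=K: ✓ → 89
sensor=J: ✓ → 49
sensor=N: ✓ → 14
sensor=V: ✓ → 44
sensor=E: ✗
sensor=Z: ✓ → 27
sensor=F: ✗
sensor=X: ✗
sensor=A: ✓ → 33
offline_sum = 90 + 89 + 49 + 14 + 44 + 27 + 33 = 346
—
[dock_sum: zone in ('dock', 'lab', 'roof')]
sensor=C: ✓ → 90
sensor=K: ✗
sensor=J: ✗
sensor=N: ✓ → 14
sensor=V: ✗
sensor=E: ✗
sensor=Z: ✓ → 27
sensor=F: ✗
sensor=X: ✗
sensor=A: ✗
dock_sum = 90 + 14 + 27 = 131

offline_sum=346, dock_sum=131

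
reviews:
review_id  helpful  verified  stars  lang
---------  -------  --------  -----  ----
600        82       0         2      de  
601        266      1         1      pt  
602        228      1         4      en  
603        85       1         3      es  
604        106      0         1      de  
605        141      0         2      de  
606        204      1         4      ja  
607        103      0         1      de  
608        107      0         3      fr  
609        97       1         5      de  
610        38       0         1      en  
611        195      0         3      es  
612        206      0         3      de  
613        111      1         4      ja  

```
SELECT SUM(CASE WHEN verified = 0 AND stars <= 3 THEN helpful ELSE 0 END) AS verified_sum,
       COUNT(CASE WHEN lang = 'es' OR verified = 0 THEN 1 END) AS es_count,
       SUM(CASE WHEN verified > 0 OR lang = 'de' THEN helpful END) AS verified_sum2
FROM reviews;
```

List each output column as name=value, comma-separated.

[verified_sum: verified = 0 AND stars <= 3]
review_id=600: ✓ → 82
review_id=601: ✗
review_id=602: ✗
review_id=603: ✗
review_id=604: ✓ → 106
review_id=605: ✓ → 141
review_id=606: ✗
review_id=607: ✓ → 103
review_id=608: ✓ → 107
review_id=609: ✗
review_id=610: ✓ → 38
review_id=611: ✓ → 195
review_id=612: ✓ → 206
review_id=613: ✗
verified_sum = 82 + 106 + 141 + 103 + 107 + 38 + 195 + 206 = 978
—
[es_count: lang = 'es' OR verified = 0]
review_id=600: ✓ → 1
review_id=601: ✗
review_id=602: ✗
review_id=603: ✓ → 1
review_id=604: ✓ → 1
review_id=605: ✓ → 1
review_id=606: ✗
review_id=607: ✓ → 1
review_id=608: ✓ → 1
review_id=609: ✗
review_id=610: ✓ → 1
review_id=611: ✓ → 1
review_id=612: ✓ → 1
review_id=613: ✗
es_count = COUNT(1, 1, 1, 1, 1, 1, 1, 1, 1) = 9
—
[verified_sum2: verified > 0 OR lang = 'de']
review_id=600: ✓ → 82
review_id=601: ✓ → 266
review_id=602: ✓ → 228
review_id=603: ✓ → 85
review_id=604: ✓ → 106
review_id=605: ✓ → 141
review_id=606: ✓ → 204
review_id=607: ✓ → 103
review_id=608: ✗
review_id=609: ✓ → 97
review_id=610: ✗
review_id=611: ✗
review_id=612: ✓ → 206
review_id=613: ✓ → 111
verified_sum2 = 82 + 266 + 228 + 85 + 106 + 141 + 204 + 103 + 97 + 206 + 111 = 1629

verified_sum=978, es_count=9, verified_sum2=1629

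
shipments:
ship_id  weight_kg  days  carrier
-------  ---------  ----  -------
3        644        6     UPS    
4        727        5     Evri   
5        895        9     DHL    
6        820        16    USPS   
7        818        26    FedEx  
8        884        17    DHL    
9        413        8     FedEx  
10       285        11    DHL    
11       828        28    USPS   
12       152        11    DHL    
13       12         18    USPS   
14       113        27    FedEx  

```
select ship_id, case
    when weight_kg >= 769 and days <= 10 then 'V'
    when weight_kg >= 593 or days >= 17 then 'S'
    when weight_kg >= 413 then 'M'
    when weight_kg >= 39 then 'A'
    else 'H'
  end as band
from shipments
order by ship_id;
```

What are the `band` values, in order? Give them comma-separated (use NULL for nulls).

ship_id=3: weight_kg >= 593 or days >= 17 → S
ship_id=4: weight_kg >= 593 or days >= 17 → S
ship_id=5: weight_kg >= 769 and days <= 10 → V
ship_id=6: weight_kg >= 593 or days >= 17 → S
ship_id=7: weight_kg >= 593 or days >= 17 → S
ship_id=8: weight_kg >= 593 or days >= 17 → S
ship_id=9: weight_kg >= 413 → M
ship_id=10: weight_kg >= 39 → A
ship_id=11: weight_kg >= 593 or days >= 17 → S
ship_id=12: weight_kg >= 39 → A
ship_id=13: weight_kg >= 593 or days >= 17 → S
ship_id=14: weight_kg >= 593 or days >= 17 → S

S, S, V, S, S, S, M, A, S, A, S, S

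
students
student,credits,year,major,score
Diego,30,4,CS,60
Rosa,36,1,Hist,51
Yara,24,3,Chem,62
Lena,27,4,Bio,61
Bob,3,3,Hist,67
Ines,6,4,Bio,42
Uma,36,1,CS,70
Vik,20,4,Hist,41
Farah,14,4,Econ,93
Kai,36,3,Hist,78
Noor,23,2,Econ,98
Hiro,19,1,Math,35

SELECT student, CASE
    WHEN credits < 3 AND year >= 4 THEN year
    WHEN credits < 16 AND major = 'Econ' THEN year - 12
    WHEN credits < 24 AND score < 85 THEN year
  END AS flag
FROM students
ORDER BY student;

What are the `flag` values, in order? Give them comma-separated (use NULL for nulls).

student=Bob: credits < 24 AND score < 85 → 3
student=Diego: (no match → NULL) → NULL
student=Farah: credits < 16 AND major = 'Econ' → -8
student=Hiro: credits < 24 AND score < 85 → 1
student=Ines: credits < 24 AND score < 85 → 4
student=Kai: (no match → NULL) → NULL
student=Lena: (no match → NULL) → NULL
student=Noor: (no match → NULL) → NULL
student=Rosa: (no match → NULL) → NULL
student=Uma: (no match → NULL) → NULL
student=Vik: credits < 24 AND score < 85 → 4
student=Yara: (no match → NULL) → NULL

3, NULL, -8, 1, 4, NULL, NULL, NULL, NULL, NULL, 4, NULL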